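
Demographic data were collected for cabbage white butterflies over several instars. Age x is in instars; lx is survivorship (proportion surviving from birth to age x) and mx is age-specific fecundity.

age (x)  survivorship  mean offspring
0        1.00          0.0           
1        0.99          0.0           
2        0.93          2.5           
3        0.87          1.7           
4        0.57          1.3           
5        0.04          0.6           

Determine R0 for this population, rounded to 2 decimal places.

4.57

lx·mx by age: 0, 0, 2.325, 1.479, 0.741, 0.024
R0 = Σ lx·mx = 4.569 → 4.57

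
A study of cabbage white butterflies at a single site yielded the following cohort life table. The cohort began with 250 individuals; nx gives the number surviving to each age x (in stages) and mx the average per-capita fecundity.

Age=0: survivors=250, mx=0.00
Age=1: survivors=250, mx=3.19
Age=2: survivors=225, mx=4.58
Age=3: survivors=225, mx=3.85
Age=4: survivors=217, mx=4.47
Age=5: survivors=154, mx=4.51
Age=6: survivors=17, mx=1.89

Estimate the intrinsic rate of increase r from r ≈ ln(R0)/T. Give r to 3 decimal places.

0.968

lx = nx/n0 = nx/250: 1, 1, 0.9, 0.9, 0.868, 0.616, 0.068
R0 = Σ lx·mx = 0 + 3.19 + 4.122 + 3.465 + 3.87996 + 2.77816 + 0.12852 = 17.56364
Σ x·lx·mx = 52.01076; T = 52.01076/17.56364 = 2.96127…
r ≈ ln(R0)/T = ln(17.56364)/2.96127… = 0.96777… → 0.968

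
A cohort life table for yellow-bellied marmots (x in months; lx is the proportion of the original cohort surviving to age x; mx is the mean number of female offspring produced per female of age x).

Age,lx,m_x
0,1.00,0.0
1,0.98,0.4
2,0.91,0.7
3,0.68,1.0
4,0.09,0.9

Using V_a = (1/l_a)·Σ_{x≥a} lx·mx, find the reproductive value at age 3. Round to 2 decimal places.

lx·mx for x ≥ 3: 0.68, 0.081 → sum = 0.761
V_3 = 0.761 / l_3 = 0.761 / 0.68 = 1.119118… → 1.12

1.12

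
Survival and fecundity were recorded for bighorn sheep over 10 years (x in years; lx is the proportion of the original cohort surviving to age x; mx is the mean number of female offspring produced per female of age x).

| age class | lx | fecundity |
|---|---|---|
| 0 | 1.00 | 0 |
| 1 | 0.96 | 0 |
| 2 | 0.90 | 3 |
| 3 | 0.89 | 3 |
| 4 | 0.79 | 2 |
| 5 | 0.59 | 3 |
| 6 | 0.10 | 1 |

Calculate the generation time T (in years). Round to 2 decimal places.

3.31

lx·mx: 0, 0, 2.7, 2.67, 1.58, 1.77, 0.1 → R0 = 8.82
x·lx·mx: 0, 0, 5.4, 8.01, 6.32, 8.85, 0.6 → Σ = 29.18
T = 29.18 / 8.82 = 3.30839… → 3.31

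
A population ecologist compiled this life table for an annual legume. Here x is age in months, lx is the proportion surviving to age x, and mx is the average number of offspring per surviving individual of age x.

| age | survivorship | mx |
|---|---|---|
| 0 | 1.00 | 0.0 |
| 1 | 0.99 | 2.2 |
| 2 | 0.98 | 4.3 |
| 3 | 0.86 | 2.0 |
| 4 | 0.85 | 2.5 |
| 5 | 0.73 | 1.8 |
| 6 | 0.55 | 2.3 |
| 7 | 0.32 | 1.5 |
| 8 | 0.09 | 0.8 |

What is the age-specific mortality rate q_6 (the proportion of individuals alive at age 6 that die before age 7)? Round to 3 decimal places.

q_6 = (l_6 − l_7) / l_6 = (0.55 − 0.32) / 0.55
     = 0.23 / 0.55 = 0.418182… → 0.418

0.418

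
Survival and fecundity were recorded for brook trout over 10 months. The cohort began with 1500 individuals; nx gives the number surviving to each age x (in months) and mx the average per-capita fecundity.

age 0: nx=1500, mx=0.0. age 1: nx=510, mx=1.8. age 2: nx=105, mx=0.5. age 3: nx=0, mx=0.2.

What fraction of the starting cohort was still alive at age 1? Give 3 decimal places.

l_1 = n_1/n_0 = 510/1500 = 0.34 → 0.340

0.340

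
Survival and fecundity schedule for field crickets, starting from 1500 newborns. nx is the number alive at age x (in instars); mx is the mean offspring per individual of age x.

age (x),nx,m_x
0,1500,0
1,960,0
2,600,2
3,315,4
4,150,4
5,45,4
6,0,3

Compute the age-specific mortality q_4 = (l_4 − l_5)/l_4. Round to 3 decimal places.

0.700

lx = nx/n0 = nx/1500: 1, 0.64, 0.4, 0.21, 0.1, 0.03, 0
q_4 = (l_4 − l_5) / l_4 = (0.1 − 0.03) / 0.1
     = 0.07 / 0.1 = 0.7 → 0.700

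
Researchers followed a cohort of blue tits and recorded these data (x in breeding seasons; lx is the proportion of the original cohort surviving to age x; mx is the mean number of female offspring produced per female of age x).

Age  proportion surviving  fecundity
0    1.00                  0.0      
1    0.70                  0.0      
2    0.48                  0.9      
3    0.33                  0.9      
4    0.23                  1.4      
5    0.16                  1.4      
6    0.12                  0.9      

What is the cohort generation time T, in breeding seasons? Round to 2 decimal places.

3.48

lx·mx: 0, 0, 0.432, 0.297, 0.322, 0.224, 0.108 → R0 = 1.383
x·lx·mx: 0, 0, 0.864, 0.891, 1.288, 1.12, 0.648 → Σ = 4.811
T = 4.811 / 1.383 = 3.47867… → 3.48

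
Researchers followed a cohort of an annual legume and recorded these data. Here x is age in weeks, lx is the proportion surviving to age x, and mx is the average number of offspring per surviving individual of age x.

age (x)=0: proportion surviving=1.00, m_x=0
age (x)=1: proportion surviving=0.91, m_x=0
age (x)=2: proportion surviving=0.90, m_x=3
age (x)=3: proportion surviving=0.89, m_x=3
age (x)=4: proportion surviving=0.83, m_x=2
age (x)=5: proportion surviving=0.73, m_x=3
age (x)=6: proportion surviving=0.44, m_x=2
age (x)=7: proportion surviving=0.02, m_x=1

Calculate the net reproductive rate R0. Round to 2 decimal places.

lx·mx by age: 0, 0, 2.7, 2.67, 1.66, 2.19, 0.88, 0.02
R0 = Σ lx·mx = 10.12 → 10.12

10.12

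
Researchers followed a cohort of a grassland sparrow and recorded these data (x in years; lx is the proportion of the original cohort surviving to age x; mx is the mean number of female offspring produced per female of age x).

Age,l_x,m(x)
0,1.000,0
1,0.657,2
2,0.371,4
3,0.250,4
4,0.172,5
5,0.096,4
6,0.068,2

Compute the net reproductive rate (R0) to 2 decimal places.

lx·mx by age: 0, 1.314, 1.484, 1, 0.86, 0.384, 0.136
R0 = Σ lx·mx = 5.178 → 5.18

5.18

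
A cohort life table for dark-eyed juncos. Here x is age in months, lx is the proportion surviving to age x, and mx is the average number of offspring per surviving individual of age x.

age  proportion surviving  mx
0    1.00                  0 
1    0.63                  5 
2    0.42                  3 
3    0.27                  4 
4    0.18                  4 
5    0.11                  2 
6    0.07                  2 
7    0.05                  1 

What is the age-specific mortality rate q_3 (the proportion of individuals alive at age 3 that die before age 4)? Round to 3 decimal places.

0.333

q_3 = (l_3 − l_4) / l_3 = (0.27 − 0.18) / 0.27
     = 0.09 / 0.27 = 0.333333… → 0.333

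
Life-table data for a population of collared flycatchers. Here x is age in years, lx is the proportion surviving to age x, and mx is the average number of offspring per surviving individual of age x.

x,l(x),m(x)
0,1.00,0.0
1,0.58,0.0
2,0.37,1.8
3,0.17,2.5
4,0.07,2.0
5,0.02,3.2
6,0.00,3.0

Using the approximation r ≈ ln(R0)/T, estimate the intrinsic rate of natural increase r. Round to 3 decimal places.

0.096

R0 = Σ lx·mx = 0 + 0 + 0.666 + 0.425 + 0.14 + 0.064 + 0 = 1.295
Σ x·lx·mx = 3.487; T = 3.487/1.295 = 2.69266…
r ≈ ln(R0)/T = ln(1.295)/2.69266… = 0.09601… → 0.096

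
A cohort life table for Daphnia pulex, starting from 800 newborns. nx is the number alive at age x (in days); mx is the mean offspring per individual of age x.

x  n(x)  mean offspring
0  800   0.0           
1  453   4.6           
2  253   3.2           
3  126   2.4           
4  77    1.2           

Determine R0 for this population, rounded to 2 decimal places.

4.11

lx = nx/n0 = nx/800: 1, 0.56625, 0.31625, 0.1575, 0.09625
lx·mx by age: 0, 2.60475, 1.012, 0.378, 0.1155
R0 = Σ lx·mx = 4.11025 → 4.11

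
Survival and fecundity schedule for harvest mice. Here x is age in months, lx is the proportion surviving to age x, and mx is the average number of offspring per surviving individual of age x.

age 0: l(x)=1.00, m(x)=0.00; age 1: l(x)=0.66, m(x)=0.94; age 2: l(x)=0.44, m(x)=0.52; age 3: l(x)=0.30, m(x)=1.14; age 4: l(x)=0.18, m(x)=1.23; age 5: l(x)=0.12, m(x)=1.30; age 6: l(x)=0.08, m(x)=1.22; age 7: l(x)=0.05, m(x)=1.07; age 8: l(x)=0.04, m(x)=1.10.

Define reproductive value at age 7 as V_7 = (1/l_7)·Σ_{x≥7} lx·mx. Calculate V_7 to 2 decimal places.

lx·mx for x ≥ 7: 0.0535, 0.044 → sum = 0.0975
V_7 = 0.0975 / l_7 = 0.0975 / 0.05 = 1.95 → 1.95

1.95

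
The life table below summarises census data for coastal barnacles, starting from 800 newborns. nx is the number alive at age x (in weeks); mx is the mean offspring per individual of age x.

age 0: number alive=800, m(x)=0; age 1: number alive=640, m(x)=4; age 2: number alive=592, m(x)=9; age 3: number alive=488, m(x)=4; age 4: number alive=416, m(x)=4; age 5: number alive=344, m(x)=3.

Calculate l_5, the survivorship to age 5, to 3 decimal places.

l_5 = n_5/n_0 = 344/800 = 0.43 → 0.430

0.430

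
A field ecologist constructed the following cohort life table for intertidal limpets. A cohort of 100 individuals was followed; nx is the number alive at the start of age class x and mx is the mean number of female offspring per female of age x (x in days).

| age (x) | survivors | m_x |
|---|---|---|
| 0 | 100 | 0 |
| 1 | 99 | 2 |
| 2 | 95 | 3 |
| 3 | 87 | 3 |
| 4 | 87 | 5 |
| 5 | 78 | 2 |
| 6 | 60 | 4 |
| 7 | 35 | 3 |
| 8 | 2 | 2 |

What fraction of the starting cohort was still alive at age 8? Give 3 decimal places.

l_8 = n_8/n_0 = 2/100 = 0.02 → 0.020

0.020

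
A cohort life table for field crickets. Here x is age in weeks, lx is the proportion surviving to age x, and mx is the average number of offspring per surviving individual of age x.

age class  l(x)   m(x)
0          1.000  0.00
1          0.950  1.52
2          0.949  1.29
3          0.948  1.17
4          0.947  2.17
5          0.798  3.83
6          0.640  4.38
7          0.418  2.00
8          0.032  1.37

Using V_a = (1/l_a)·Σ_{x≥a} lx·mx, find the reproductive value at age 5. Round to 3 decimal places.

lx·mx for x ≥ 5: 3.05634, 2.8032, 0.836, 0.04384 → sum = 6.73938
V_5 = 6.73938 / l_5 = 6.73938 / 0.798 = 8.445338… → 8.445

8.445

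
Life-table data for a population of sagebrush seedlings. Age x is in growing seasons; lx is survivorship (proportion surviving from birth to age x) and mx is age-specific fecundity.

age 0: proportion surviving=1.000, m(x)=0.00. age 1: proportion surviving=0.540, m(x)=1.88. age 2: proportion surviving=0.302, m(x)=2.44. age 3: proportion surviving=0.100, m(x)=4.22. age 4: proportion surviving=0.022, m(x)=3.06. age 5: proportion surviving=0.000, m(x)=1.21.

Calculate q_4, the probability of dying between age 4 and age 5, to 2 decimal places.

1.00

q_4 = (l_4 − l_5) / l_4 = (0.022 − 0) / 0.022
     = 0.022 / 0.022 = 1 → 1.00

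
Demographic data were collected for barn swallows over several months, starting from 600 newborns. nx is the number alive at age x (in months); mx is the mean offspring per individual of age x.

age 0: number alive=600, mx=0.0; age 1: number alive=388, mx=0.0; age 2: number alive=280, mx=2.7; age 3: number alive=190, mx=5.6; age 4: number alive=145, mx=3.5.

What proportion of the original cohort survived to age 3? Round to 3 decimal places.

l_3 = n_3/n_0 = 190/600 = 0.316667… → 0.317

0.317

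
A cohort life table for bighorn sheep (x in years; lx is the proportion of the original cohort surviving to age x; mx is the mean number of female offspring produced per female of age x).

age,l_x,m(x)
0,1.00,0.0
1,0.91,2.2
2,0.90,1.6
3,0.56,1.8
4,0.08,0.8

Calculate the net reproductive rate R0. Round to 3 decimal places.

lx·mx by age: 0, 2.002, 1.44, 1.008, 0.064
R0 = Σ lx·mx = 4.514 → 4.514

4.514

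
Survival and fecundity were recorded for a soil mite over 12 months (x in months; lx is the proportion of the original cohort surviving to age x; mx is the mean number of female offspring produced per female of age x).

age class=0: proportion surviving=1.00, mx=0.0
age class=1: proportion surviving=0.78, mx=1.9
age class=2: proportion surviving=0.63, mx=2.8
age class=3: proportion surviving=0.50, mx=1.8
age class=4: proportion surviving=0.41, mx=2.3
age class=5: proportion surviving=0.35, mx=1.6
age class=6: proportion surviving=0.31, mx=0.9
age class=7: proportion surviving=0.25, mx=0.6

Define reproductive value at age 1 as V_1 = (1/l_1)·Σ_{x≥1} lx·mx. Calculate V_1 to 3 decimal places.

lx·mx for x ≥ 1: 1.482, 1.764, 0.9, 0.943, 0.56, 0.279, 0.15 → sum = 6.078
V_1 = 6.078 / l_1 = 6.078 / 0.78 = 7.792308… → 7.792

7.792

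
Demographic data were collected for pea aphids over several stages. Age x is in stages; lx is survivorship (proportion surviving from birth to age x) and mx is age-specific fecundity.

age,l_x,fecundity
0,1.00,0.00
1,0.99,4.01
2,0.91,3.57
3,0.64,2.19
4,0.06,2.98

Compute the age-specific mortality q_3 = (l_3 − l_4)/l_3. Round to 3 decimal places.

q_3 = (l_3 − l_4) / l_3 = (0.64 − 0.06) / 0.64
     = 0.58 / 0.64 = 0.90625 → 0.906

0.906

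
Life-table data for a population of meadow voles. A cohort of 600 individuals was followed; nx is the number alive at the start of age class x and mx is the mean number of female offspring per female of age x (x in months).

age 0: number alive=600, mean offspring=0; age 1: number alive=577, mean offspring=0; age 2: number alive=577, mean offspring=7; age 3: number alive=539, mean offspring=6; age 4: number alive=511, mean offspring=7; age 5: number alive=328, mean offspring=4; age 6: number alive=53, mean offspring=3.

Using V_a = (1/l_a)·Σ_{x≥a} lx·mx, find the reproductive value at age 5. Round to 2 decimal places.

4.48

lx = nx/n0 = nx/600: 1, 0.96167…, 0.96167…, 0.89833…, 0.85167…, 0.54667…, 0.08833…
lx·mx for x ≥ 5: 2.186667…, 0.265… → sum = 2.451667…
V_5 = 2.451667… / l_5 = 2.451667… / 0.546667… = 4.484756… → 4.48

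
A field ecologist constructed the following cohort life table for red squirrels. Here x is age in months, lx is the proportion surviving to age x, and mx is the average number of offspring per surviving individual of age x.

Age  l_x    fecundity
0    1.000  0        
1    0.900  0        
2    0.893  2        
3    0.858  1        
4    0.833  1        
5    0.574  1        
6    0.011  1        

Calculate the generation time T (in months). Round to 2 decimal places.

3.06

lx·mx: 0, 0, 1.786, 0.858, 0.833, 0.574, 0.011 → R0 = 4.062
x·lx·mx: 0, 0, 3.572, 2.574, 3.332, 2.87, 0.066 → Σ = 12.414
T = 12.414 / 4.062 = 3.05613… → 3.06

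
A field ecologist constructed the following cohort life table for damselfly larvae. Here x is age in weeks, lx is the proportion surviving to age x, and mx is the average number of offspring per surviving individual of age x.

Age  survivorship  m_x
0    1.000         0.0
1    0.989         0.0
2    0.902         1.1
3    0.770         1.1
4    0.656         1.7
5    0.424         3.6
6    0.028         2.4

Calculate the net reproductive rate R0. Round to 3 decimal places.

4.548

lx·mx by age: 0, 0, 0.9922, 0.847, 1.1152, 1.5264, 0.0672
R0 = Σ lx·mx = 4.548 → 4.548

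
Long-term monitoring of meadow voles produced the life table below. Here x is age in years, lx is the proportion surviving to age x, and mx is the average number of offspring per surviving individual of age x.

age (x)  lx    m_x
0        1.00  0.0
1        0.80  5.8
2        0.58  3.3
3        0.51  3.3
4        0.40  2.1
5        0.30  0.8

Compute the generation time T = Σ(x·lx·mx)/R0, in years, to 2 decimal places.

lx·mx: 0, 4.64, 1.914, 1.683, 0.84, 0.24 → R0 = 9.317
x·lx·mx: 0, 4.64, 3.828, 5.049, 3.36, 1.2 → Σ = 18.077
T = 18.077 / 9.317 = 1.940217… → 1.94

1.94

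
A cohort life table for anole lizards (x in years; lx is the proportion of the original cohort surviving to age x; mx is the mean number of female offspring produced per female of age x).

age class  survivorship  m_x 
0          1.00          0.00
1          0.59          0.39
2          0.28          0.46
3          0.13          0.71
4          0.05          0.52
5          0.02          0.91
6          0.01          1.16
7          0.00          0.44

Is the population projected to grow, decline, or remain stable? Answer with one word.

R0 = Σ lx·mx = 0 + 0.2301 + 0.1288 + 0.0923 + 0.026 + 0.0182 + 0.0116 + 0 = 0.507
R0 < 1, so the population is declining.

declining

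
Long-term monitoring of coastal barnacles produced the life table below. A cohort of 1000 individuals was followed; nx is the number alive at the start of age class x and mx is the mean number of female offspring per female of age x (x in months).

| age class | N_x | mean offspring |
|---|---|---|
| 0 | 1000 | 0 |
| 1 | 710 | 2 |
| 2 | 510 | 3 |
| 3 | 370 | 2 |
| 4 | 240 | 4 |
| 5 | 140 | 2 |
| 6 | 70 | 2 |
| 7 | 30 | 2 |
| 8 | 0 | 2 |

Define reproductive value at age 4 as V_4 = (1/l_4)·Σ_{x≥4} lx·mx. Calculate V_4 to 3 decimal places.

6.000

lx = nx/n0 = nx/1000: 1, 0.71, 0.51, 0.37, 0.24, 0.14, 0.07, 0.03, 0
lx·mx for x ≥ 4: 0.96, 0.28, 0.14, 0.06, 0 → sum = 1.44
V_4 = 1.44 / l_4 = 1.44 / 0.24 = 6 → 6.000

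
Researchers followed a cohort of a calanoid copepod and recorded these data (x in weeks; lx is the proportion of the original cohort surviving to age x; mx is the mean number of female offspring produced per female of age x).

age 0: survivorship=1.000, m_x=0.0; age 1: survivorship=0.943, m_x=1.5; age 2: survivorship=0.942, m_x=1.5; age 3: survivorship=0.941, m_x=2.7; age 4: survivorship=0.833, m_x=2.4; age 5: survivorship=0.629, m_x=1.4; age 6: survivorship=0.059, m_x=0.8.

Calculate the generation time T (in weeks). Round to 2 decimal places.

2.96

lx·mx: 0, 1.4145, 1.413, 2.5407, 1.9992, 0.8806, 0.0472 → R0 = 8.2952
x·lx·mx: 0, 1.4145, 2.826, 7.6221, 7.9968, 4.403, 0.2832 → Σ = 24.5456
T = 24.5456 / 8.2952 = 2.959012… → 2.96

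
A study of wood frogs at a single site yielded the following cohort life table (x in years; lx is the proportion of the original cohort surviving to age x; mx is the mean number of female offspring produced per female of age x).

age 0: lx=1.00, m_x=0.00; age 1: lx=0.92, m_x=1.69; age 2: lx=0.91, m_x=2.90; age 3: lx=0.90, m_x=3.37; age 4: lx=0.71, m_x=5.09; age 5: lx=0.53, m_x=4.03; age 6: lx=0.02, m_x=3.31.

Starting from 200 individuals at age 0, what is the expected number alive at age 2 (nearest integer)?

182

Expected survivors = N0 · l_2 = 200 × 0.91 = 182 → 182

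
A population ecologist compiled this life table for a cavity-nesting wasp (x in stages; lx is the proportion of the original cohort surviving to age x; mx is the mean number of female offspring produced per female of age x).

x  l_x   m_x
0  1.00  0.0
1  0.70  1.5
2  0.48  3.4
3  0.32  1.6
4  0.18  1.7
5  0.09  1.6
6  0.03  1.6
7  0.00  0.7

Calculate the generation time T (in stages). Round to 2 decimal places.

lx·mx: 0, 1.05, 1.632, 0.512, 0.306, 0.144, 0.048, 0 → R0 = 3.692
x·lx·mx: 0, 1.05, 3.264, 1.536, 1.224, 0.72, 0.288, 0 → Σ = 8.082
T = 8.082 / 3.692 = 2.189057… → 2.19

2.19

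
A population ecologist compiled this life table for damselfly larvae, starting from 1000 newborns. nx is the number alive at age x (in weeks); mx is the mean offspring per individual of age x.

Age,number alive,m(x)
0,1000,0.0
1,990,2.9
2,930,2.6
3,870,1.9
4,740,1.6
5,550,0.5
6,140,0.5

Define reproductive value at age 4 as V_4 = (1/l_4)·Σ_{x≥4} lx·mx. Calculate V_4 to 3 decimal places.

2.066

lx = nx/n0 = nx/1000: 1, 0.99, 0.93, 0.87, 0.74, 0.55, 0.14
lx·mx for x ≥ 4: 1.184, 0.275, 0.07 → sum = 1.529
V_4 = 1.529 / l_4 = 1.529 / 0.74 = 2.066216… → 2.066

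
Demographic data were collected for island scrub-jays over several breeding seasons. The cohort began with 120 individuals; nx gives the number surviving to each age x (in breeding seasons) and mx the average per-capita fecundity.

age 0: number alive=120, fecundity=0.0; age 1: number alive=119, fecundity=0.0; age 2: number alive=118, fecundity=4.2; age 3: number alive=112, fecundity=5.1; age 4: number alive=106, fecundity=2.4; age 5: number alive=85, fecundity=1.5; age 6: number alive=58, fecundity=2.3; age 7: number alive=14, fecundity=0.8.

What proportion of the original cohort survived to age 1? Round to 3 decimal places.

l_1 = n_1/n_0 = 119/120 = 0.991667… → 0.992

0.992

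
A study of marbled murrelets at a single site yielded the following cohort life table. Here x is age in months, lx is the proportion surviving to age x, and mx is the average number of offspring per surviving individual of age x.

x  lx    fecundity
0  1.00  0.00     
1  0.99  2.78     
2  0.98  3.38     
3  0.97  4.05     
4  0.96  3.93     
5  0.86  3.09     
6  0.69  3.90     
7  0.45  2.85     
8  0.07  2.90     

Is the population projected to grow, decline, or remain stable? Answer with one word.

R0 = Σ lx·mx = 0 + 2.7522 + 3.3124 + 3.9285 + 3.7728 + 2.6574 + 2.691 + 1.2825 + 0.203 = 20.5998
R0 > 1, so the population is growing.

growing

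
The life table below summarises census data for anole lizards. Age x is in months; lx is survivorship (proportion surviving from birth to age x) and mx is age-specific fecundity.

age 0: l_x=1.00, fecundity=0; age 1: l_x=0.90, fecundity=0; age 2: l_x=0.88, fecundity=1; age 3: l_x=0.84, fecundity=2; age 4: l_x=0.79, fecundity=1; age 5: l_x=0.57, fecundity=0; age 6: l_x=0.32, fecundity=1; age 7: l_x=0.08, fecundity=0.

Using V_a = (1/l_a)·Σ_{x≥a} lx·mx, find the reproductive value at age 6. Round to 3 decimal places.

1.000

lx·mx for x ≥ 6: 0.32, 0 → sum = 0.32
V_6 = 0.32 / l_6 = 0.32 / 0.32 = 1 → 1.000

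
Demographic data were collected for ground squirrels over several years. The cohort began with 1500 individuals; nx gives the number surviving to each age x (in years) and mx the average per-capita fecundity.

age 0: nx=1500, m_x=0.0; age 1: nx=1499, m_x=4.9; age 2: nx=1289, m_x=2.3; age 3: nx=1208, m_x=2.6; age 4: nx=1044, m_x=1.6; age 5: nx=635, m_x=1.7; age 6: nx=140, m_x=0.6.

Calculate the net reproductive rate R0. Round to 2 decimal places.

lx = nx/n0 = nx/1500: 1, 0.99933…, 0.85933…, 0.80533…, 0.696, 0.42333…, 0.09333…
lx·mx by age: 0, 4.896733…, 1.976467…, 2.093867…, 1.1136, 0.719667…, 0.056…
R0 = Σ lx·mx = 10.856333… → 10.86

10.86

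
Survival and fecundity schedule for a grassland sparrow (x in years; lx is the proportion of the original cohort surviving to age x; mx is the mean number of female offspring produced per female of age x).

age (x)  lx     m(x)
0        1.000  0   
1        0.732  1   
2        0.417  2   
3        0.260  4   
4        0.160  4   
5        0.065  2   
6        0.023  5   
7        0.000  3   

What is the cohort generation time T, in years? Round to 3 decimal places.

lx·mx: 0, 0.732, 0.834, 1.04, 0.64, 0.13, 0.115, 0 → R0 = 3.491
x·lx·mx: 0, 0.732, 1.668, 3.12, 2.56, 0.65, 0.69, 0 → Σ = 9.42
T = 9.42 / 3.491 = 2.698367… → 2.698

2.698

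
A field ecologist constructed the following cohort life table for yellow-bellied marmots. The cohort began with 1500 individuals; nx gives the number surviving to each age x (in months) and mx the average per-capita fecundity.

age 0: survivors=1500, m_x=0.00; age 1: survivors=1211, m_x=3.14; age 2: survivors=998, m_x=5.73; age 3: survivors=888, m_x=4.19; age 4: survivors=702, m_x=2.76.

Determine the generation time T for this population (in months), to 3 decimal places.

2.250

lx = nx/n0 = nx/1500: 1, 0.80733…, 0.66533…, 0.592, 0.468
lx·mx: 0, 2.535027…, 3.81236…, 2.48048, 1.29168 → R0 = 10.119547…
x·lx·mx: 0, 2.535027…, 7.62472…, 7.44144, 5.16672 → Σ = 22.767907…
T = 22.767907… / 10.119547… = 2.249894… → 2.250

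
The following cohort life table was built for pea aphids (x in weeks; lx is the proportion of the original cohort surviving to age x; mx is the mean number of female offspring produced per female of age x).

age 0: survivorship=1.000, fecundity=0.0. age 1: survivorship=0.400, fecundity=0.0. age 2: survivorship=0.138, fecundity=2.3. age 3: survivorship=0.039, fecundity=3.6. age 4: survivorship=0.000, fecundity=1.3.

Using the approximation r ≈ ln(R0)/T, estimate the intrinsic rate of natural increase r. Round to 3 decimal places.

R0 = Σ lx·mx = 0 + 0 + 0.3174 + 0.1404 + 0 = 0.4578
Σ x·lx·mx = 1.056; T = 1.056/0.4578 = 2.30668…
r ≈ ln(R0)/T = ln(0.4578)/2.30668… = -0.33872… → -0.339

-0.339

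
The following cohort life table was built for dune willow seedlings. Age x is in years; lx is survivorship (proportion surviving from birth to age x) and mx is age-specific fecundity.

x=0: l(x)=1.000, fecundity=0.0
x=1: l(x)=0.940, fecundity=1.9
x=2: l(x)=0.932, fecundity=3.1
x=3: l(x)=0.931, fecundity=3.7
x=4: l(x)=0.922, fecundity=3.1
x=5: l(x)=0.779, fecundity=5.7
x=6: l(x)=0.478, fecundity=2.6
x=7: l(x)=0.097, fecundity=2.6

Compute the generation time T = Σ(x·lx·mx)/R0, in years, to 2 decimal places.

lx·mx: 0, 1.786, 2.8892, 3.4447, 2.8582, 4.4403, 1.2428, 0.2522 → R0 = 16.9134
x·lx·mx: 0, 1.786, 5.7784, 10.3341, 11.4328, 22.2015, 7.4568, 1.7654 → Σ = 60.755
T = 60.755 / 16.9134 = 3.592122… → 3.59

3.59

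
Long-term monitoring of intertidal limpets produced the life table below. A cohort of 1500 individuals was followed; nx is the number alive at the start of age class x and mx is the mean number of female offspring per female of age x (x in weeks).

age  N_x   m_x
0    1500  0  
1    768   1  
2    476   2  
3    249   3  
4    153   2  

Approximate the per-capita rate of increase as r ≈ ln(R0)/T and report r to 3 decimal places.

lx = nx/n0 = nx/1500: 1, 0.512, 0.31733…, 0.166, 0.102
R0 = Σ lx·mx = 0 + 0.512 + 0.63467… + 0.498 + 0.204 = 1.848667…
Σ x·lx·mx = 4.091333…; T = 4.091333…/1.848667… = 2.21313…
r ≈ ln(R0)/T = ln(1.848667…)/2.21313… = 0.27765… → 0.278

0.278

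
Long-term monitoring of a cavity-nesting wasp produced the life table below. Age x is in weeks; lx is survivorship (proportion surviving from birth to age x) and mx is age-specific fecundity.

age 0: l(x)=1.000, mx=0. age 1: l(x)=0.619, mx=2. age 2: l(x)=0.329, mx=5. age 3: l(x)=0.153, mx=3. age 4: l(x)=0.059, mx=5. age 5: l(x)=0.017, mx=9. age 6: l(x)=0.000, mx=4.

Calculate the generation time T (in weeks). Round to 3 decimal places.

lx·mx: 0, 1.238, 1.645, 0.459, 0.295, 0.153, 0 → R0 = 3.79
x·lx·mx: 0, 1.238, 3.29, 1.377, 1.18, 0.765, 0 → Σ = 7.85
T = 7.85 / 3.79 = 2.07124… → 2.071

2.071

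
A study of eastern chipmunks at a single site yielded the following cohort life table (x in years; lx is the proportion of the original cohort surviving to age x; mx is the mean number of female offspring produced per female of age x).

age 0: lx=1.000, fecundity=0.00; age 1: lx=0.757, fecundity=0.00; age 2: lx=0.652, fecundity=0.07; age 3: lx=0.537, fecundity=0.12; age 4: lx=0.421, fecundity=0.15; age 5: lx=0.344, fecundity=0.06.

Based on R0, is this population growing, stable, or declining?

R0 = Σ lx·mx = 0 + 0 + 0.04564 + 0.06444 + 0.06315 + 0.02064 = 0.19387
R0 < 1, so the population is declining.

declining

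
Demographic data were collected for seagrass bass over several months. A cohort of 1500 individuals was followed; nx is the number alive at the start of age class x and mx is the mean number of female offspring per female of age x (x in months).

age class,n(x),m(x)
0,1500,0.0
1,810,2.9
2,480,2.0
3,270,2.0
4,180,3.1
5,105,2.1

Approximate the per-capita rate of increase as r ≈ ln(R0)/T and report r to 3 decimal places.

0.565

lx = nx/n0 = nx/1500: 1, 0.54, 0.32, 0.18, 0.12, 0.07
R0 = Σ lx·mx = 0 + 1.566 + 0.64 + 0.36 + 0.372 + 0.147 = 3.085
Σ x·lx·mx = 6.149; T = 6.149/3.085 = 1.99319…
r ≈ ln(R0)/T = ln(3.085)/1.99319… = 0.5652… → 0.565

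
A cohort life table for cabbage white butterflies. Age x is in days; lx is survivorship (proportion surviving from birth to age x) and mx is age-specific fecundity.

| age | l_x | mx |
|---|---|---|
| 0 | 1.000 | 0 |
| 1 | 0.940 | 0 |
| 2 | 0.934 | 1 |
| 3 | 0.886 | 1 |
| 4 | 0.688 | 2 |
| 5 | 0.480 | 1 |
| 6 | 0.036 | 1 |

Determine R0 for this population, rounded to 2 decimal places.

3.71

lx·mx by age: 0, 0, 0.934, 0.886, 1.376, 0.48, 0.036
R0 = Σ lx·mx = 3.712 → 3.71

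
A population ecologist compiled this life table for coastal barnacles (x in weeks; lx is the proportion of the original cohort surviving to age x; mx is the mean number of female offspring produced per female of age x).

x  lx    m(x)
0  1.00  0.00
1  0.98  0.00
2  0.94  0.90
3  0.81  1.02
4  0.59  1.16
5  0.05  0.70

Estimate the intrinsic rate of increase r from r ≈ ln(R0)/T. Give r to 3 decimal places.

R0 = Σ lx·mx = 0 + 0 + 0.846 + 0.8262 + 0.6844 + 0.035 = 2.3916
Σ x·lx·mx = 7.0832; T = 7.0832/2.3916 = 2.9617…
r ≈ ln(R0)/T = ln(2.3916)/2.9617… = 0.29441… → 0.294

0.294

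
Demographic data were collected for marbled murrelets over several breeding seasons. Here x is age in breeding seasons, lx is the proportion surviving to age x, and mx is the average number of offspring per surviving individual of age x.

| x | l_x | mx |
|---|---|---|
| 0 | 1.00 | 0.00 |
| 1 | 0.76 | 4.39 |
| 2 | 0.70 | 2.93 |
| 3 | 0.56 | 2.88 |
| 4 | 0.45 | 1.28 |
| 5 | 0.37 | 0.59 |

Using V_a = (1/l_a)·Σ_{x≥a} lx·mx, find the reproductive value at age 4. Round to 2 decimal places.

1.77

lx·mx for x ≥ 4: 0.576, 0.2183 → sum = 0.7943
V_4 = 0.7943 / l_4 = 0.7943 / 0.45 = 1.765111… → 1.77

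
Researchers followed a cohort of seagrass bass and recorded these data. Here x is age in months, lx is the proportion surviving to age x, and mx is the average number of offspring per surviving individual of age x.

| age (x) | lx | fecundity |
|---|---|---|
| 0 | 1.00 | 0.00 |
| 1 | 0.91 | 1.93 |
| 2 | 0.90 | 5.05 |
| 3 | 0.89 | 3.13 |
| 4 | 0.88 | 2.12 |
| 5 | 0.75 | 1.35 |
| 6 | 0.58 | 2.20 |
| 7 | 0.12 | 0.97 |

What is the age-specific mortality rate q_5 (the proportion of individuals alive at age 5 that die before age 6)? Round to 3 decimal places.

q_5 = (l_5 − l_6) / l_5 = (0.75 − 0.58) / 0.75
     = 0.17 / 0.75 = 0.226667… → 0.227

0.227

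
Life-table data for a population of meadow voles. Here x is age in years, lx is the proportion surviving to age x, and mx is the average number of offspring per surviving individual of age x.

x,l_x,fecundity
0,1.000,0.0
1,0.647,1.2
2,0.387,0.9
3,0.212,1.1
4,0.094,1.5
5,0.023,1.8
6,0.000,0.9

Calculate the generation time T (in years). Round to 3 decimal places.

lx·mx: 0, 0.7764, 0.3483, 0.2332, 0.141, 0.0414, 0 → R0 = 1.5403
x·lx·mx: 0, 0.7764, 0.6966, 0.6996, 0.564, 0.207, 0 → Σ = 2.9436
T = 2.9436 / 1.5403 = 1.911056… → 1.911

1.911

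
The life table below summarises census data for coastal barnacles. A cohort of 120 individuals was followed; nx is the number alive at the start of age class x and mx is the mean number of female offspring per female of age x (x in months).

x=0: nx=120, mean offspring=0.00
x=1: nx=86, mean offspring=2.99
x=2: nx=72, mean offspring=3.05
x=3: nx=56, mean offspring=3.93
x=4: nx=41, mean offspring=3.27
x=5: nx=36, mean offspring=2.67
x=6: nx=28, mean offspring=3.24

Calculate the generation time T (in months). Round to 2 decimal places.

2.87

lx = nx/n0 = nx/120: 1, 0.71667…, 0.6, 0.46667…, 0.34167…, 0.3, 0.23333…
lx·mx: 0, 2.142833…, 1.83, 1.834…, 1.11725…, 0.801, 0.756… → R0 = 8.481083…
x·lx·mx: 0, 2.142833…, 3.66, 5.502…, 4.469…, 4.005, 4.536… → Σ = 24.314833…
T = 24.314833… / 8.481083… = 2.866949… → 2.87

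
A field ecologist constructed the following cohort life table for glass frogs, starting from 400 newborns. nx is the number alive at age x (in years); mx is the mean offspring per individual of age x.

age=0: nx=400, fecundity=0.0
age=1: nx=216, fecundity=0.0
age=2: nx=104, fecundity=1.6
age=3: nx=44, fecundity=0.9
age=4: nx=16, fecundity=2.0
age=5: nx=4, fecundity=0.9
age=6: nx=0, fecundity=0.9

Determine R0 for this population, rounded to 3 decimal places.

lx = nx/n0 = nx/400: 1, 0.54, 0.26, 0.11, 0.04, 0.01, 0
lx·mx by age: 0, 0, 0.416, 0.099, 0.08, 0.009, 0
R0 = Σ lx·mx = 0.604 → 0.604

0.604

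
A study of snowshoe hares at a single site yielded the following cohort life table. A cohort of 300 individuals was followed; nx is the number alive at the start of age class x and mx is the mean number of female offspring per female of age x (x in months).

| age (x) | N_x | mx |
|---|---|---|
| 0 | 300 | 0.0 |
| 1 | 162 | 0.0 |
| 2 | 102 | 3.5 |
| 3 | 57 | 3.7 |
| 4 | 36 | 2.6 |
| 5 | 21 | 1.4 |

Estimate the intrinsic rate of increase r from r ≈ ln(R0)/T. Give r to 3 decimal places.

0.309

lx = nx/n0 = nx/300: 1, 0.54, 0.34, 0.19, 0.12, 0.07
R0 = Σ lx·mx = 0 + 0 + 1.19 + 0.703 + 0.312 + 0.098 = 2.303
Σ x·lx·mx = 6.227; T = 6.227/2.303 = 2.70386…
r ≈ ln(R0)/T = ln(2.303)/2.70386… = 0.30853… → 0.309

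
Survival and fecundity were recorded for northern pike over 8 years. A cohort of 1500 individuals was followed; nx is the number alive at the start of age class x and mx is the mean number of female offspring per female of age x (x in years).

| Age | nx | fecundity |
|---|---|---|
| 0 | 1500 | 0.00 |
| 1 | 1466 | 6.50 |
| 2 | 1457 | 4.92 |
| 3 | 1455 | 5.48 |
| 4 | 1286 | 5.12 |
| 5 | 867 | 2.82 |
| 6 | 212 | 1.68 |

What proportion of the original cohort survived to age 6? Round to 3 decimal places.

l_6 = n_6/n_0 = 212/1500 = 0.141333… → 0.141

0.141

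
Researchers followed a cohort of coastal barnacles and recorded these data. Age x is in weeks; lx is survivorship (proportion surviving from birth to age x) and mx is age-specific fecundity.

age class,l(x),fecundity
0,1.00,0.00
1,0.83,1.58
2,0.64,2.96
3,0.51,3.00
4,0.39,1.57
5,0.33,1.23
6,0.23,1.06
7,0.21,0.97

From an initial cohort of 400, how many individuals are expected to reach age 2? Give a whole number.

256

Expected survivors = N0 · l_2 = 400 × 0.64 = 256 → 256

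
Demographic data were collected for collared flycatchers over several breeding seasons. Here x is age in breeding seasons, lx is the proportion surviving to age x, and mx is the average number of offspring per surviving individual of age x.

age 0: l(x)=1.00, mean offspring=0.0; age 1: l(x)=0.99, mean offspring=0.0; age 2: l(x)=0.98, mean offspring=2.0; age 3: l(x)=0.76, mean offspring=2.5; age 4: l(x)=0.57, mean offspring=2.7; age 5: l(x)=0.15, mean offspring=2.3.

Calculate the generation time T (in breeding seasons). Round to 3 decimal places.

3.047

lx·mx: 0, 0, 1.96, 1.9, 1.539, 0.345 → R0 = 5.744
x·lx·mx: 0, 0, 3.92, 5.7, 6.156, 1.725 → Σ = 17.501
T = 17.501 / 5.744 = 3.046831… → 3.047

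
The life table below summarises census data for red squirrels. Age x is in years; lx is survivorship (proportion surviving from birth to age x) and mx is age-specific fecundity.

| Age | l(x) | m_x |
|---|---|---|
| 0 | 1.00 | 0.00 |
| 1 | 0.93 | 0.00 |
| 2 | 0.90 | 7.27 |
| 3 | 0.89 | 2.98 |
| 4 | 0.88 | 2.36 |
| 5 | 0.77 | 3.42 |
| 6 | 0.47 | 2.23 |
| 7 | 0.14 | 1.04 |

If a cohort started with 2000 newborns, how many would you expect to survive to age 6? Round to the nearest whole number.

940

Expected survivors = N0 · l_6 = 2000 × 0.47 = 940 → 940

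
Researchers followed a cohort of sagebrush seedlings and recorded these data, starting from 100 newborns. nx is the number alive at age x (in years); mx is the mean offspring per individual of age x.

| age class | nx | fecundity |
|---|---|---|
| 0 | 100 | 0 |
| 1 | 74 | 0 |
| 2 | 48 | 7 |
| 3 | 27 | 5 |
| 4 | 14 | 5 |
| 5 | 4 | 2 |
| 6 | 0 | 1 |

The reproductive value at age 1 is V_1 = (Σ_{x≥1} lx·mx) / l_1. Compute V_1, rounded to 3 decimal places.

7.419

lx = nx/n0 = nx/100: 1, 0.74, 0.48, 0.27, 0.14, 0.04, 0
lx·mx for x ≥ 1: 0, 3.36, 1.35, 0.7, 0.08, 0 → sum = 5.49
V_1 = 5.49 / l_1 = 5.49 / 0.74 = 7.418919… → 7.419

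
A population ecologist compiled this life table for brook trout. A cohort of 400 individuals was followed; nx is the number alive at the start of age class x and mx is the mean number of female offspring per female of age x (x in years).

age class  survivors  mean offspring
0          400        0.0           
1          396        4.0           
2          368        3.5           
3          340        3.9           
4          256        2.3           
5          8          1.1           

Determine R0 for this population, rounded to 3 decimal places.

11.989

lx = nx/n0 = nx/400: 1, 0.99, 0.92, 0.85, 0.64, 0.02
lx·mx by age: 0, 3.96, 3.22, 3.315, 1.472, 0.022
R0 = Σ lx·mx = 11.989 → 11.989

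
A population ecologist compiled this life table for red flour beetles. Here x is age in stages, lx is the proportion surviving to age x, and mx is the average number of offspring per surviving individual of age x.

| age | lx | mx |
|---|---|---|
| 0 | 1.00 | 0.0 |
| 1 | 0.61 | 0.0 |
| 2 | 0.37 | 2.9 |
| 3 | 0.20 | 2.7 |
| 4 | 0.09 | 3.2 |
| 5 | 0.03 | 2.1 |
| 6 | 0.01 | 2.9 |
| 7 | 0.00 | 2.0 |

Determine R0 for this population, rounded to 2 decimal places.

1.99

lx·mx by age: 0, 0, 1.073, 0.54, 0.288, 0.063, 0.029, 0
R0 = Σ lx·mx = 1.993 → 1.99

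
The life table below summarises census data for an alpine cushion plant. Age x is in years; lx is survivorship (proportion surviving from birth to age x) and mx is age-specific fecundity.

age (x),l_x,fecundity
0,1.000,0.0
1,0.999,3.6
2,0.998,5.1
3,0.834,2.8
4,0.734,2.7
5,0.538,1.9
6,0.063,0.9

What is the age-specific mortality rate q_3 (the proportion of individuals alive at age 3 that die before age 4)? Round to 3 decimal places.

0.120

q_3 = (l_3 − l_4) / l_3 = (0.834 − 0.734) / 0.834
     = 0.1 / 0.834 = 0.119904… → 0.120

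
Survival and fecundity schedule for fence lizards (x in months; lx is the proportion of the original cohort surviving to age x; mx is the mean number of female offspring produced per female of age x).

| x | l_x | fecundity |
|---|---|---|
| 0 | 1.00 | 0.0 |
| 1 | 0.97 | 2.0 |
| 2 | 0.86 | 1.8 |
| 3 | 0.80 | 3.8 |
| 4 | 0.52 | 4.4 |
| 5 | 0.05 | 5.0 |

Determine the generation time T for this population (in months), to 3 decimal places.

lx·mx: 0, 1.94, 1.548, 3.04, 2.288, 0.25 → R0 = 9.066
x·lx·mx: 0, 1.94, 3.096, 9.12, 9.152, 1.25 → Σ = 24.558
T = 24.558 / 9.066 = 2.708802… → 2.709

2.709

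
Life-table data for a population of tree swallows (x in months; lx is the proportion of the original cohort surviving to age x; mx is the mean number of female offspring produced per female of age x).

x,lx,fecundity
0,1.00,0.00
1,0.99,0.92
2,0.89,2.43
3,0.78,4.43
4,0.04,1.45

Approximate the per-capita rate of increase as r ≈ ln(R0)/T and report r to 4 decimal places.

0.7842

R0 = Σ lx·mx = 0 + 0.9108 + 2.1627 + 3.4554 + 0.058 = 6.5869
Σ x·lx·mx = 15.8344; T = 15.8344/6.5869 = 2.40392…
r ≈ ln(R0)/T = ln(6.5869)/2.40392… = 0.784169… → 0.7842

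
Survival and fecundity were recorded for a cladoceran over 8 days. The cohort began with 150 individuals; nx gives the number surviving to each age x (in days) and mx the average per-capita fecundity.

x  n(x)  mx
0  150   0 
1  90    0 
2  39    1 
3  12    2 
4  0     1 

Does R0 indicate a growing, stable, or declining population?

declining

lx = nx/n0 = nx/150: 1, 0.6, 0.26, 0.08, 0
R0 = Σ lx·mx = 0 + 0 + 0.26 + 0.16 + 0 = 0.42
R0 < 1, so the population is declining.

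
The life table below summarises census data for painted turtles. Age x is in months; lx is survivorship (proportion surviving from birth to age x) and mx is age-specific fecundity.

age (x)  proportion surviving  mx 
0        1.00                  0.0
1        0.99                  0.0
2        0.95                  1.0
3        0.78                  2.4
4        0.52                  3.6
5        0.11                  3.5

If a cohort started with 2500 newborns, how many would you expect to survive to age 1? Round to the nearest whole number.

Expected survivors = N0 · l_1 = 2500 × 0.99 = 2475 → 2475

2475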